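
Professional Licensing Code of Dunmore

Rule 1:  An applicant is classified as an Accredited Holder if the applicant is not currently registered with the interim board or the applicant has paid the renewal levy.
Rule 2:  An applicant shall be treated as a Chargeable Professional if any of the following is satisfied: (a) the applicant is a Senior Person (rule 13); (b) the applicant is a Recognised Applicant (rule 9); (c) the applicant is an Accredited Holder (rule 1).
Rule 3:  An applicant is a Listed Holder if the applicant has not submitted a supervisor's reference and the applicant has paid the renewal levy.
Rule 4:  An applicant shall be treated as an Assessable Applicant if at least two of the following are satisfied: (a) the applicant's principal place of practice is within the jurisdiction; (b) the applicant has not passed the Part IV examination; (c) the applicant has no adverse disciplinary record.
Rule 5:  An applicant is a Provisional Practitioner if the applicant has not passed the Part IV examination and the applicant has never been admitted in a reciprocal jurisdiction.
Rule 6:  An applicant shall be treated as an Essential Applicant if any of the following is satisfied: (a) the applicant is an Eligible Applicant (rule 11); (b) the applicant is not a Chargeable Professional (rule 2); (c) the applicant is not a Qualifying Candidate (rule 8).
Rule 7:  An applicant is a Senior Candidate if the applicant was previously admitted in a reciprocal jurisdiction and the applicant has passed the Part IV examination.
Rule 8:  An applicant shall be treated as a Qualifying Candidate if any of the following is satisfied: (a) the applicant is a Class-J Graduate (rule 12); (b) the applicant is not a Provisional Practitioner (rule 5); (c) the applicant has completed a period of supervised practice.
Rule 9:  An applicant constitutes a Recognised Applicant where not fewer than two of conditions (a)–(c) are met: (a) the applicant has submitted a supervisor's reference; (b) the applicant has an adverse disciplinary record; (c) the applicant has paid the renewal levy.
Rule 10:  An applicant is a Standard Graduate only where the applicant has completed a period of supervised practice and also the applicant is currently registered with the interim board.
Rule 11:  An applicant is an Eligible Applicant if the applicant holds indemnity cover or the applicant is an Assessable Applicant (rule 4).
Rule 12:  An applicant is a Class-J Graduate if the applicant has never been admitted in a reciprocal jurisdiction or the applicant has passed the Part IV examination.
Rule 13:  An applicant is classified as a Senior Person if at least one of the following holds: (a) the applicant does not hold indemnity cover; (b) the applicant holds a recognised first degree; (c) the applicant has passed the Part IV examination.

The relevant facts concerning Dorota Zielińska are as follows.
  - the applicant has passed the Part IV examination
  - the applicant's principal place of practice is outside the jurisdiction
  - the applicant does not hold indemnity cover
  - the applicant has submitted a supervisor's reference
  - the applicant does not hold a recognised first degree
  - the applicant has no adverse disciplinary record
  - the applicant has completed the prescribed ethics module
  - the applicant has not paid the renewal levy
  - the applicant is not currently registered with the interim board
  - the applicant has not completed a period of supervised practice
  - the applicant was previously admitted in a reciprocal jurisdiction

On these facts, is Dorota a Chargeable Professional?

Yes

rule 13 — Senior Person: [the applicant does not hold indemnity cover? yes] OR [the applicant holds a recognised first degree? no] OR [the applicant has passed the Part IV examination? yes] → satisfied.
rule 9 — Recognised Applicant: the applicant has submitted a supervisor's reference? yes; the applicant has an adverse disciplinary record? no; the applicant has paid the renewal levy? no — 1 of 3 hold (need ≥2) → not satisfied.
rule 1 — Accredited Holder: [the applicant is not currently registered with the interim board? yes] OR [the applicant has paid the renewal levy? no] → satisfied.
rule 2 — Chargeable Professional: [Senior Person (rule 13)? yes] OR [Recognised Applicant (rule 9)? no] OR [Accredited Holder (rule 1)? yes] → satisfied.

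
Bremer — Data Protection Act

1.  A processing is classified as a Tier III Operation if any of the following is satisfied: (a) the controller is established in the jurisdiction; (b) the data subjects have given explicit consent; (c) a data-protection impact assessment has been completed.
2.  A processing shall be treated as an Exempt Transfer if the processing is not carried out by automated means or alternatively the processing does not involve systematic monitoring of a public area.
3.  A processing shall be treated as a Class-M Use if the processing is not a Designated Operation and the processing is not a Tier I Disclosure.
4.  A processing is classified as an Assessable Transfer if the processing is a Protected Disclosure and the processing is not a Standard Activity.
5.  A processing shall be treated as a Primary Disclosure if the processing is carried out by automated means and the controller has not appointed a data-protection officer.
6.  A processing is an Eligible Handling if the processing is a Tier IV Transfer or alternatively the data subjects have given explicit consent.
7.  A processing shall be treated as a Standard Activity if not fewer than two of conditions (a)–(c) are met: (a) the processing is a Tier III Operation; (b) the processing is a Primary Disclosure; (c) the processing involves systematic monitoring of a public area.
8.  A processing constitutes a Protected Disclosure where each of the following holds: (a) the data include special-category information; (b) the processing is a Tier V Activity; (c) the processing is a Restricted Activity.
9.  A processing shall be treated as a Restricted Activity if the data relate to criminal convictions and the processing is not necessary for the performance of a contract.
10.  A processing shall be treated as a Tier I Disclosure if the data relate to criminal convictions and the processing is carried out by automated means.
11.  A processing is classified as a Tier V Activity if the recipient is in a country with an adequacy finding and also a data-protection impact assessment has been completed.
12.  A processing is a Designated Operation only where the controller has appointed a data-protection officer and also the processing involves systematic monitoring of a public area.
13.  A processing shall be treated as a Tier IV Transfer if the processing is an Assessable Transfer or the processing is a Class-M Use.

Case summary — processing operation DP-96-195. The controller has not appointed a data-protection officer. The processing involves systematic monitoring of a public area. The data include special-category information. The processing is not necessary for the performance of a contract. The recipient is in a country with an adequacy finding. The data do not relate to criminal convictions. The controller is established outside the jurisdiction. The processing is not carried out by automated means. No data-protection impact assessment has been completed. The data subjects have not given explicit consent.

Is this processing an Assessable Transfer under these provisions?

Under paragraph 11: the recipient is in a country with an adequacy finding? yes; and a data-protection impact assessment has been completed? no. So the processing is not a Tier V Activity.
Under paragraph 9: the data relate to criminal convictions? no; and the processing is not necessary for the performance of a contract? yes. So the processing is not a Restricted Activity.
Under paragraph 8: the data include special-category information? yes; and Tier V Activity (paragraph 11)? no; and Restricted Activity (paragraph 9)? no. So the processing is not a Protected Disclosure.
Under paragraph 1: the controller is established in the jurisdiction? no; or the data subjects have given explicit consent? no; or a data-protection impact assessment has been completed? no. So the processing is not a Tier III Operation.
Under paragraph 5: the processing is carried out by automated means? no; and the controller has not appointed a data-protection officer? yes. So the processing is not a Primary Disclosure.
Under paragraph 7: Tier III Operation (paragraph 1)? no; Primary Disclosure (paragraph 5)? no; the processing involves systematic monitoring of a public area? yes — 1 of 3 hold (need ≥2) → not satisfied.
Under paragraph 4: Protected Disclosure (paragraph 8)? no; and not a Standard Activity (paragraph 7)? yes. So the processing is not an Assessable Transfer.

No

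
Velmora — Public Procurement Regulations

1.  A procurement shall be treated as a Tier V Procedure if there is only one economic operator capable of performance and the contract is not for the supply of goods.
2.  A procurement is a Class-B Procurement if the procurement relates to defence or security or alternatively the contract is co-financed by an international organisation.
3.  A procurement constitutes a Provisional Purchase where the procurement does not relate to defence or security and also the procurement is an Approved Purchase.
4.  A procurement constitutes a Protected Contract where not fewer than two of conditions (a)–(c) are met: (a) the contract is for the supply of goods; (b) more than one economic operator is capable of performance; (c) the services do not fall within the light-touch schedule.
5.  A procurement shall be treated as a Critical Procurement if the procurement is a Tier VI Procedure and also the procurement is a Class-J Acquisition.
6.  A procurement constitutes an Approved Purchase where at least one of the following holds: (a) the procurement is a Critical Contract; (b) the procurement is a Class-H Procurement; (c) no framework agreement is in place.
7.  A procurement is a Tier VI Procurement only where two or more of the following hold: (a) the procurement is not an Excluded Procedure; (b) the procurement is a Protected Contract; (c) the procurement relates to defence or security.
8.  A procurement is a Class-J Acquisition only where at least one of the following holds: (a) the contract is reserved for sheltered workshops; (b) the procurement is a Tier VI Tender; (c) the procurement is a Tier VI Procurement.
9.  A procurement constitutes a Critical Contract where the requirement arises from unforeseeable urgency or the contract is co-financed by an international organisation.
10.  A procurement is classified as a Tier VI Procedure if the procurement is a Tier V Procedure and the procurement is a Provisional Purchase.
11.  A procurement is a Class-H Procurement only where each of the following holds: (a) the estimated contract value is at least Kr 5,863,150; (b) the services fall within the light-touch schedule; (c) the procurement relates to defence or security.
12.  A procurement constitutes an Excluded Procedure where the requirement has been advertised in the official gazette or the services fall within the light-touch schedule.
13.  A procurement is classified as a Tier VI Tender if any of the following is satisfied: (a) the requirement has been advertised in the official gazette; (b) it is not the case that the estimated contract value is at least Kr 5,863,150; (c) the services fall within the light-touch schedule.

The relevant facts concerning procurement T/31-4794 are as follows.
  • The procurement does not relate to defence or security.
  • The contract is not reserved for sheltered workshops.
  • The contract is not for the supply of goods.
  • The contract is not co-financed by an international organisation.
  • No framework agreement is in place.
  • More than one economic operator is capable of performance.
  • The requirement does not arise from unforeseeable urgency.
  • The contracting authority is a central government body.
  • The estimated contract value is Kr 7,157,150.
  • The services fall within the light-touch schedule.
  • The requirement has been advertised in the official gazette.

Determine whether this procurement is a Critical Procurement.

No

paragraph 1 — Tier V Procedure: [there is only one economic operator capable of performance? no] AND [the contract is not for the supply of goods? yes] → not satisfied.
paragraph 9 — Critical Contract: [the requirement arises from unforeseeable urgency? no] OR [the contract is co-financed by an international organisation? no] → not satisfied.
paragraph 11 — Class-H Procurement: [estimated contract value: Kr 7,157,150 ≥ Kr 5,863,150? yes] AND [the services fall within the light-touch schedule? yes] AND [the procurement relates to defence or security? no] → not satisfied.
paragraph 6 — Approved Purchase: [Critical Contract (paragraph 9)? no] OR [Class-H Procurement (paragraph 11)? no] OR [no framework agreement is in place? yes] → satisfied.
paragraph 3 — Provisional Purchase: [the procurement does not relate to defence or security? yes] AND [Approved Purchase (paragraph 6)? yes] → satisfied.
paragraph 10 — Tier VI Procedure: [Tier V Procedure (paragraph 1)? no] AND [Provisional Purchase (paragraph 3)? yes] → not satisfied.
paragraph 13 — Tier VI Tender: [the requirement has been advertised in the official gazette? yes] OR [estimated contract value: Kr 7,157,150 ≥ Kr 5,863,150? yes, so negated condition no] OR [the services fall within the light-touch schedule? yes] → satisfied.
paragraph 12 — Excluded Procedure: [the requirement has been advertised in the official gazette? yes] OR [the services fall within the light-touch schedule? yes] → satisfied.
paragraph 4 — Protected Contract: the contract is for the supply of goods? no; more than one economic operator is capable of performance? yes; the services do not fall within the light-touch schedule? no — 1 of 3 hold (need ≥2) → not satisfied.
paragraph 7 — Tier VI Procurement: not an Excluded Procedure (paragraph 12)? no; Protected Contract (paragraph 4)? no; the procurement relates to defence or security? no — 0 of 3 hold (need ≥2) → not satisfied.
paragraph 8 — Class-J Acquisition: [the contract is reserved for sheltered workshops? no] OR [Tier VI Tender (paragraph 13)? yes] OR [Tier VI Procurement (paragraph 7)? no] → satisfied.
paragraph 5 — Critical Procurement: [Tier VI Procedure (paragraph 10)? no] AND [Class-J Acquisition (paragraph 8)? yes] → not satisfied.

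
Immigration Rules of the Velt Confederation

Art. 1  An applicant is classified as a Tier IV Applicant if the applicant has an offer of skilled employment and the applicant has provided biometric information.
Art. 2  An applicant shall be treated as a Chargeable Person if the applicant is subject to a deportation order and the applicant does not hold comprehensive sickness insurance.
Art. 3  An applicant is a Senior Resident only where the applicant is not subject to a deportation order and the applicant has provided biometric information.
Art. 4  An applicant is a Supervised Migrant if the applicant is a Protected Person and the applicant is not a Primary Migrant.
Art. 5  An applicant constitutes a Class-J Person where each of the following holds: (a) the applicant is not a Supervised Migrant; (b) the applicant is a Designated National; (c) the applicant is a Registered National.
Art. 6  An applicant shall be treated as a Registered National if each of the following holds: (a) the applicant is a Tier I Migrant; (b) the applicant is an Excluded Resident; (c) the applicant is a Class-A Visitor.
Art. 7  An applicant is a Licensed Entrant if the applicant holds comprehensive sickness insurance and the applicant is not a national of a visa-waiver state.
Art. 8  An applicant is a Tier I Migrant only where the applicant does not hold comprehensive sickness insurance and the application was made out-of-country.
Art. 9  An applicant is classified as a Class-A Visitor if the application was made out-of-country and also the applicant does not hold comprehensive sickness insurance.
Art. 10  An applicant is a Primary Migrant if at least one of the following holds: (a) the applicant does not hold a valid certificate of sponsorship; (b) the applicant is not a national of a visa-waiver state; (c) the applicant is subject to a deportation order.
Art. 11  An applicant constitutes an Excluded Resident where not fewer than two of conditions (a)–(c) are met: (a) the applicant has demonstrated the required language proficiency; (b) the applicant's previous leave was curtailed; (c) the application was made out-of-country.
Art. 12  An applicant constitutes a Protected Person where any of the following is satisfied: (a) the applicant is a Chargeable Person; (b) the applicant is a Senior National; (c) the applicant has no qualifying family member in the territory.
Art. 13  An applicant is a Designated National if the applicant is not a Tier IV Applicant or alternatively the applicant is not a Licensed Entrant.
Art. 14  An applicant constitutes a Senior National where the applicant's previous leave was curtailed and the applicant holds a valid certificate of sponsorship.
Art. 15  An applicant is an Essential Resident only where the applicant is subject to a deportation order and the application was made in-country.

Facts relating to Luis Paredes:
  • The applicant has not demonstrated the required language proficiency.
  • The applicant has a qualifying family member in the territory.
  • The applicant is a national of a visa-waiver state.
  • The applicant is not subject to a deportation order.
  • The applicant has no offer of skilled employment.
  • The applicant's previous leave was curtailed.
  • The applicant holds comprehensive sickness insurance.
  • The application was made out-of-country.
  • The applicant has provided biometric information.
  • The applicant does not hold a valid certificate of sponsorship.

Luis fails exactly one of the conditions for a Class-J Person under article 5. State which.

article 2 — Chargeable Person: [the applicant is subject to a deportation order? no] AND [the applicant does not hold comprehensive sickness insurance? no] → not satisfied.
article 14 — Senior National: [the applicant's previous leave was curtailed? yes] AND [the applicant holds a valid certificate of sponsorship? no] → not satisfied.
article 12 — Protected Person: [Chargeable Person (article 2)? no] OR [Senior National (article 14)? no] OR [the applicant has no qualifying family member in the territory? no] → not satisfied.
article 10 — Primary Migrant: [the applicant does not hold a valid certificate of sponsorship? yes] OR [the applicant is not a national of a visa-waiver state? no] OR [the applicant is subject to a deportation order? no] → satisfied.
article 4 — Supervised Migrant: [Protected Person (article 12)? no] AND [not a Primary Migrant (article 10)? no] → not satisfied.
article 1 — Tier IV Applicant: [the applicant has an offer of skilled employment? no] AND [the applicant has provided biometric information? yes] → not satisfied.
article 7 — Licensed Entrant: [the applicant holds comprehensive sickness insurance? yes] AND [the applicant is not a national of a visa-waiver state? no] → not satisfied.
article 13 — Designated National: [not a Tier IV Applicant (article 1)? yes] OR [not a Licensed Entrant (article 7)? yes] → satisfied.
article 8 — Tier I Migrant: [the applicant does not hold comprehensive sickness insurance? no] AND [the application was made out-of-country? yes] → not satisfied.
article 11 — Excluded Resident: the applicant has demonstrated the required language proficiency? no; the applicant's previous leave was curtailed? yes; the application was made out-of-country? yes — 2 of 3 hold (need ≥2) → satisfied.
article 9 — Class-A Visitor: [the application was made out-of-country? yes] AND [the applicant does not hold comprehensive sickness insurance? no] → not satisfied.
article 6 — Registered National: [Tier I Migrant (article 8)? no] AND [Excluded Resident (article 11)? yes] AND [Class-A Visitor (article 9)? no] → not satisfied.
article 5 — Class-J Person: [not a Supervised Migrant (article 4)? yes] AND [Designated National (article 13)? yes] AND [Registered National (article 6)? no] → not satisfied.

Registered National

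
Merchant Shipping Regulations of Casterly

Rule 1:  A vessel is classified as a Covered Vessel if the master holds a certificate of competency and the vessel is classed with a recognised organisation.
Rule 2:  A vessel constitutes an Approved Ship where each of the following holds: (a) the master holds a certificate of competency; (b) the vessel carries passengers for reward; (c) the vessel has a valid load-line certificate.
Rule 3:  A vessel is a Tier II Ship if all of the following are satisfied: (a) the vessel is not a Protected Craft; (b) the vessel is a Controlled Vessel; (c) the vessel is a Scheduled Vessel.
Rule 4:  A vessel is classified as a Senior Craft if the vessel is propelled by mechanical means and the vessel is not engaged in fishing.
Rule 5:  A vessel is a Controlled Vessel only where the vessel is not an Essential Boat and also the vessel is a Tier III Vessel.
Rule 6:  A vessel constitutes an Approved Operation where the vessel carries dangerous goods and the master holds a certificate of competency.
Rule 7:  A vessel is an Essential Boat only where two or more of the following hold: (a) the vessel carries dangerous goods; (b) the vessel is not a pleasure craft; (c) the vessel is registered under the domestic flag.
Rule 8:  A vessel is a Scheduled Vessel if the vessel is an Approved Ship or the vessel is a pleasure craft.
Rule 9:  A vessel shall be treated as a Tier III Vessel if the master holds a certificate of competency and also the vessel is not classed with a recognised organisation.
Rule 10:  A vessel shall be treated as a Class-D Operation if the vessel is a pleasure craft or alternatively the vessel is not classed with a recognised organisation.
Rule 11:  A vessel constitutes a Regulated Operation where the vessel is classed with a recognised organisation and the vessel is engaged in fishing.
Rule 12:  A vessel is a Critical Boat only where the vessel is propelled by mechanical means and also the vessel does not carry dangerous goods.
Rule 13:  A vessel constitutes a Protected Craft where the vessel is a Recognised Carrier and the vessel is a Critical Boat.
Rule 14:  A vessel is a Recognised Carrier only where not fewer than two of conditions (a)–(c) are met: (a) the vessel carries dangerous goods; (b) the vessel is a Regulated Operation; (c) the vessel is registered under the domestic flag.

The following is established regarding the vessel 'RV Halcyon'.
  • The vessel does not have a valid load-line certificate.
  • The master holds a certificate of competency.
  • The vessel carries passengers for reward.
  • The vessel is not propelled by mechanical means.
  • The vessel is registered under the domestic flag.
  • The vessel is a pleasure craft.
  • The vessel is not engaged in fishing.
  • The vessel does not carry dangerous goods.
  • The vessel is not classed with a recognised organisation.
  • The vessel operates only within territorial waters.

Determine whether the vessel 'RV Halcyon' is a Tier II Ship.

Yes

rule 11 — Regulated Operation: [the vessel is classed with a recognised organisation? no] AND [the vessel is engaged in fishing? no] → not satisfied.
rule 14 — Recognised Carrier: the vessel carries dangerous goods? no; Regulated Operation (rule 11)? no; the vessel is registered under the domestic flag? yes — 1 of 3 hold (need ≥2) → not satisfied.
rule 12 — Critical Boat: [the vessel is propelled by mechanical means? no] AND [the vessel does not carry dangerous goods? yes] → not satisfied.
rule 13 — Protected Craft: [Recognised Carrier (rule 14)? no] AND [Critical Boat (rule 12)? no] → not satisfied.
rule 7 — Essential Boat: the vessel carries dangerous goods? no; the vessel is not a pleasure craft? no; the vessel is registered under the domestic flag? yes — 1 of 3 hold (need ≥2) → not satisfied.
rule 9 — Tier III Vessel: [the master holds a certificate of competency? yes] AND [the vessel is not classed with a recognised organisation? yes] → satisfied.
rule 5 — Controlled Vessel: [not an Essential Boat (rule 7)? yes] AND [Tier III Vessel (rule 9)? yes] → satisfied.
rule 2 — Approved Ship: [the master holds a certificate of competency? yes] AND [the vessel carries passengers for reward? yes] AND [the vessel has a valid load-line certificate? no] → not satisfied.
rule 8 — Scheduled Vessel: [Approved Ship (rule 2)? no] OR [the vessel is a pleasure craft? yes] → satisfied.
rule 3 — Tier II Ship: [not a Protected Craft (rule 13)? yes] AND [Controlled Vessel (rule 5)? yes] AND [Scheduled Vessel (rule 8)? yes] → satisfied.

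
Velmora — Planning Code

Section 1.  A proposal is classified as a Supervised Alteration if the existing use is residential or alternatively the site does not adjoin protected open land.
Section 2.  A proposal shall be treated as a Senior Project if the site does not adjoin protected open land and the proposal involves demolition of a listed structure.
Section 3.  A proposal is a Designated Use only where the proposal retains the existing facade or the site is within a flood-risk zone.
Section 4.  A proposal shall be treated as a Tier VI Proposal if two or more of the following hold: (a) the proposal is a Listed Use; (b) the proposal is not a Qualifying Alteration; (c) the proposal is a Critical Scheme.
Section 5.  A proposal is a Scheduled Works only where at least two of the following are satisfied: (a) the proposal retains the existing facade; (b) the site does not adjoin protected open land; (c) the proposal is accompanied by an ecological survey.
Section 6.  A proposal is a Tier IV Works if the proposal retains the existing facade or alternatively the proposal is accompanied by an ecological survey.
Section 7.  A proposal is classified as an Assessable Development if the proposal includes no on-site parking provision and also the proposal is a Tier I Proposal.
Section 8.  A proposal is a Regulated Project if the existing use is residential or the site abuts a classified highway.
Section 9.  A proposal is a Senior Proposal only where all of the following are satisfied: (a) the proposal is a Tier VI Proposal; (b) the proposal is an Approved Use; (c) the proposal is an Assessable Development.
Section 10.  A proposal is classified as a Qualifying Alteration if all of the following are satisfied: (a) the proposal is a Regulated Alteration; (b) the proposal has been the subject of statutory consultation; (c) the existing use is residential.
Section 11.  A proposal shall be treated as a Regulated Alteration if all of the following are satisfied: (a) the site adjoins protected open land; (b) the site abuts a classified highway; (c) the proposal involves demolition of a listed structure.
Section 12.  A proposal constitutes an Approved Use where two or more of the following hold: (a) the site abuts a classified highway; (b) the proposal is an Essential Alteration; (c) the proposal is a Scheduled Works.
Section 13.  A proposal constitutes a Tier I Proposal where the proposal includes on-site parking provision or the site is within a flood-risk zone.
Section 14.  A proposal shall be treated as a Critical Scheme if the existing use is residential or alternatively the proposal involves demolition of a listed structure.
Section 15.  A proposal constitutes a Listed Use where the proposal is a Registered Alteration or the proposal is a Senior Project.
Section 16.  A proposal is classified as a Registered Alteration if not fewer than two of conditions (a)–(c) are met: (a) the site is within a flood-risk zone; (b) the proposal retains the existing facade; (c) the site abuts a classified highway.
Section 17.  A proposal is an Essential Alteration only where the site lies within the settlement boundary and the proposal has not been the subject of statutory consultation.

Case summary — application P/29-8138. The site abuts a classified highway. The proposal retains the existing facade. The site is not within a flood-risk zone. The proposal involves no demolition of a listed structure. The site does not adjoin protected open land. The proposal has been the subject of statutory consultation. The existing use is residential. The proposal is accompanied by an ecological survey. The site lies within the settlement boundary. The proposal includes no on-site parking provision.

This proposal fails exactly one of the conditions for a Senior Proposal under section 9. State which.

Assessable Development

section 16 — Registered Alteration: the site is within a flood-risk zone? no; the proposal retains the existing facade? yes; the site abuts a classified highway? yes — 2 of 3 hold (need ≥2) → satisfied.
section 2 — Senior Project: [the site does not adjoin protected open land? yes] AND [the proposal involves demolition of a listed structure? no] → not satisfied.
section 15 — Listed Use: [Registered Alteration (section 16)? yes] OR [Senior Project (section 2)? no] → satisfied.
section 11 — Regulated Alteration: [the site adjoins protected open land? no] AND [the site abuts a classified highway? yes] AND [the proposal involves demolition of a listed structure? no] → not satisfied.
section 10 — Qualifying Alteration: [Regulated Alteration (section 11)? no] AND [the proposal has been the subject of statutory consultation? yes] AND [the existing use is residential? yes] → not satisfied.
section 14 — Critical Scheme: [the existing use is residential? yes] OR [the proposal involves demolition of a listed structure? no] → satisfied.
section 4 — Tier VI Proposal: Listed Use (section 15)? yes; not a Qualifying Alteration (section 10)? yes; Critical Scheme (section 14)? yes — 3 of 3 hold (need ≥2) → satisfied.
section 17 — Essential Alteration: [the site lies within the settlement boundary? yes] AND [the proposal has not been the subject of statutory consultation? no] → not satisfied.
section 5 — Scheduled Works: the proposal retains the existing facade? yes; the site does not adjoin protected open land? yes; the proposal is accompanied by an ecological survey? yes — 3 of 3 hold (need ≥2) → satisfied.
section 12 — Approved Use: the site abuts a classified highway? yes; Essential Alteration (section 17)? no; Scheduled Works (section 5)? yes — 2 of 3 hold (need ≥2) → satisfied.
section 13 — Tier I Proposal: [the proposal includes on-site parking provision? no] OR [the site is within a flood-risk zone? no] → not satisfied.
section 7 — Assessable Development: [the proposal includes no on-site parking provision? yes] AND [Tier I Proposal (section 13)? no] → not satisfied.
section 9 — Senior Proposal: [Tier VI Proposal (section 4)? yes] AND [Approved Use (section 12)? yes] AND [Assessable Development (section 7)? no] → not satisfied.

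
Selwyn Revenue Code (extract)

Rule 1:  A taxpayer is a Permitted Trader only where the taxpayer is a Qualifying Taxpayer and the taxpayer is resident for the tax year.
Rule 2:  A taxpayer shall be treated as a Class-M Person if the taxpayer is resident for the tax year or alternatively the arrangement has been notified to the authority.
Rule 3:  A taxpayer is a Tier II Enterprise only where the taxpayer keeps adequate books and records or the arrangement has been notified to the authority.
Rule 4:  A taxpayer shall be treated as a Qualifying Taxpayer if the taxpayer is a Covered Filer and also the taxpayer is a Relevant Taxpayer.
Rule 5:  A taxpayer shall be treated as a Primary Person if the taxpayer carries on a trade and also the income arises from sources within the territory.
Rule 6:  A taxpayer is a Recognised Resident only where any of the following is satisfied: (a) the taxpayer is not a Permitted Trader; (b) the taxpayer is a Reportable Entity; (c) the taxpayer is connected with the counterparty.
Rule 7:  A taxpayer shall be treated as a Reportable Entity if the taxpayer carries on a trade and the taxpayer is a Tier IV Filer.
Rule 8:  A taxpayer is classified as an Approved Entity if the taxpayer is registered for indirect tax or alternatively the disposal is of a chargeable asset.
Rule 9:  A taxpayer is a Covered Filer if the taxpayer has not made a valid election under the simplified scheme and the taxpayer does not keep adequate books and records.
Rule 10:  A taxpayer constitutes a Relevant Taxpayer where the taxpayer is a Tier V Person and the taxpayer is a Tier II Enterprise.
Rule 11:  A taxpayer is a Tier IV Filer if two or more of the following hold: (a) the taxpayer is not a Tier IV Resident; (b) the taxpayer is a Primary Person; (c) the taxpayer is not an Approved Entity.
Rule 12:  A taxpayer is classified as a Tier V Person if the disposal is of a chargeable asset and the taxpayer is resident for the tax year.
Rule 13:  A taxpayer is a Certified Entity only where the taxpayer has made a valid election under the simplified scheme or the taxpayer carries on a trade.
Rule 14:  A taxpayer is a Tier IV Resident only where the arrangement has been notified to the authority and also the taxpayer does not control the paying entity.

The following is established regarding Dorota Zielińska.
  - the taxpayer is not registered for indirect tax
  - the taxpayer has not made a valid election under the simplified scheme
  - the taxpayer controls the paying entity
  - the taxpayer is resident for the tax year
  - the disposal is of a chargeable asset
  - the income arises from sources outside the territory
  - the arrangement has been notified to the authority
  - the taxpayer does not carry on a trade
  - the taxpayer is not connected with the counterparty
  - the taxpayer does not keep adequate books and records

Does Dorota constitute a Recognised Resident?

No

Under rule 9: the taxpayer has not made a valid election under the simplified scheme? yes; and the taxpayer does not keep adequate books and records? yes. So the taxpayer is a Covered Filer.
Under rule 12: the disposal is of a chargeable asset? yes; and the taxpayer is resident for the tax year? yes. So the taxpayer is a Tier V Person.
Under rule 3: the taxpayer keeps adequate books and records? no; or the arrangement has been notified to the authority? yes. So the taxpayer is a Tier II Enterprise.
Under rule 10: Tier V Person (rule 12)? yes; and Tier II Enterprise (rule 3)? yes. So the taxpayer is a Relevant Taxpayer.
Under rule 4: Covered Filer (rule 9)? yes; and Relevant Taxpayer (rule 10)? yes. So the taxpayer is a Qualifying Taxpayer.
Under rule 1: Qualifying Taxpayer (rule 4)? yes; and the taxpayer is resident for the tax year? yes. So the taxpayer is a Permitted Trader.
Under rule 14: the arrangement has been notified to the authority? yes; and the taxpayer does not control the paying entity? no. So the taxpayer is not a Tier IV Resident.
Under rule 5: the taxpayer carries on a trade? no; and the income arises from sources within the territory? no. So the taxpayer is not a Primary Person.
Under rule 8: the taxpayer is registered for indirect tax? no; or the disposal is of a chargeable asset? yes. So the taxpayer is an Approved Entity.
Under rule 11: not a Tier IV Resident (rule 14)? yes; Primary Person (rule 5)? no; not an Approved Entity (rule 8)? no — 1 of 3 hold (need ≥2) → not satisfied.
Under rule 7: the taxpayer carries on a trade? no; and Tier IV Filer (rule 11)? no. So the taxpayer is not a Reportable Entity.
Under rule 6: not a Permitted Trader (rule 1)? no; or Reportable Entity (rule 7)? no; or the taxpayer is connected with the counterparty? no. So the taxpayer is not a Recognised Resident.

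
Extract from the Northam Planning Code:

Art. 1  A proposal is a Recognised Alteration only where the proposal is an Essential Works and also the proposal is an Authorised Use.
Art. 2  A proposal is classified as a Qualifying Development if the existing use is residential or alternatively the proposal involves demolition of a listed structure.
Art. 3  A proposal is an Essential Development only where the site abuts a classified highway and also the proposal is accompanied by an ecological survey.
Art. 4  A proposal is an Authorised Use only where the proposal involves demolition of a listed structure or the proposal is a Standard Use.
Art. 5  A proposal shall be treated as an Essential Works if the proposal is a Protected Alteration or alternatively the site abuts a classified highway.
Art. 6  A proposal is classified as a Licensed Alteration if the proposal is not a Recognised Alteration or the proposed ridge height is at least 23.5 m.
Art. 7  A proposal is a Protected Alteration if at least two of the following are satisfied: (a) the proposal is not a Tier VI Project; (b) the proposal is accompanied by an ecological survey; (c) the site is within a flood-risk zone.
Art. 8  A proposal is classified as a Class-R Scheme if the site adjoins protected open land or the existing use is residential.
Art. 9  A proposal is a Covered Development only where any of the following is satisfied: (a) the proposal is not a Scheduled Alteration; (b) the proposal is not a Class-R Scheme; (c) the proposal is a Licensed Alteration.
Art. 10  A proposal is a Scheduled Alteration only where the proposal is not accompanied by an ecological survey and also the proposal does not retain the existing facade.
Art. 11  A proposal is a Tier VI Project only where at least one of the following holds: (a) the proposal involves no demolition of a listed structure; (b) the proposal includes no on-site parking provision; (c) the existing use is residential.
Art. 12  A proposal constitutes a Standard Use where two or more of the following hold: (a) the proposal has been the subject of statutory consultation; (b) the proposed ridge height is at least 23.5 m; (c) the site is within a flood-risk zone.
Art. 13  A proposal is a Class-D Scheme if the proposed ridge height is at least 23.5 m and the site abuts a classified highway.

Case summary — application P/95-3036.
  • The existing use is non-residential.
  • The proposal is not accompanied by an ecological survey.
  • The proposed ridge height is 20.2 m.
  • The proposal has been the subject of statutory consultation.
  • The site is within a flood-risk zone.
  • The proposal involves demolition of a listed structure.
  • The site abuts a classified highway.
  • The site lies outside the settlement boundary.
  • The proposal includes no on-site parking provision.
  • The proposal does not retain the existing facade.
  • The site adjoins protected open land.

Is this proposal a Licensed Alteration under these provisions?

Under article 11: the proposal involves no demolition of a listed structure? no; or the proposal includes no on-site parking provision? yes; or the existing use is residential? no. So the proposal is a Tier VI Project.
Under article 7: not a Tier VI Project (article 11)? no; the proposal is accompanied by an ecological survey? no; the site is within a flood-risk zone? yes — 1 of 3 hold (need ≥2) → not satisfied.
Under article 5: Protected Alteration (article 7)? no; or the site abuts a classified highway? yes. So the proposal is an Essential Works.
Under article 12: the proposal has been the subject of statutory consultation? yes; proposed ridge height: 20.2 m ≥ 23.5 m? no; the site is within a flood-risk zone? yes — 2 of 3 hold (need ≥2) → satisfied.
Under article 4: the proposal involves demolition of a listed structure? yes; or Standard Use (article 12)? yes. So the proposal is an Authorised Use.
Under article 1: Essential Works (article 5)? yes; and Authorised Use (article 4)? yes. So the proposal is a Recognised Alteration.
Under article 6: not a Recognised Alteration (article 1)? no; or proposed ridge height: 20.2 m ≥ 23.5 m? no. So the proposal is not a Licensed Alteration.

No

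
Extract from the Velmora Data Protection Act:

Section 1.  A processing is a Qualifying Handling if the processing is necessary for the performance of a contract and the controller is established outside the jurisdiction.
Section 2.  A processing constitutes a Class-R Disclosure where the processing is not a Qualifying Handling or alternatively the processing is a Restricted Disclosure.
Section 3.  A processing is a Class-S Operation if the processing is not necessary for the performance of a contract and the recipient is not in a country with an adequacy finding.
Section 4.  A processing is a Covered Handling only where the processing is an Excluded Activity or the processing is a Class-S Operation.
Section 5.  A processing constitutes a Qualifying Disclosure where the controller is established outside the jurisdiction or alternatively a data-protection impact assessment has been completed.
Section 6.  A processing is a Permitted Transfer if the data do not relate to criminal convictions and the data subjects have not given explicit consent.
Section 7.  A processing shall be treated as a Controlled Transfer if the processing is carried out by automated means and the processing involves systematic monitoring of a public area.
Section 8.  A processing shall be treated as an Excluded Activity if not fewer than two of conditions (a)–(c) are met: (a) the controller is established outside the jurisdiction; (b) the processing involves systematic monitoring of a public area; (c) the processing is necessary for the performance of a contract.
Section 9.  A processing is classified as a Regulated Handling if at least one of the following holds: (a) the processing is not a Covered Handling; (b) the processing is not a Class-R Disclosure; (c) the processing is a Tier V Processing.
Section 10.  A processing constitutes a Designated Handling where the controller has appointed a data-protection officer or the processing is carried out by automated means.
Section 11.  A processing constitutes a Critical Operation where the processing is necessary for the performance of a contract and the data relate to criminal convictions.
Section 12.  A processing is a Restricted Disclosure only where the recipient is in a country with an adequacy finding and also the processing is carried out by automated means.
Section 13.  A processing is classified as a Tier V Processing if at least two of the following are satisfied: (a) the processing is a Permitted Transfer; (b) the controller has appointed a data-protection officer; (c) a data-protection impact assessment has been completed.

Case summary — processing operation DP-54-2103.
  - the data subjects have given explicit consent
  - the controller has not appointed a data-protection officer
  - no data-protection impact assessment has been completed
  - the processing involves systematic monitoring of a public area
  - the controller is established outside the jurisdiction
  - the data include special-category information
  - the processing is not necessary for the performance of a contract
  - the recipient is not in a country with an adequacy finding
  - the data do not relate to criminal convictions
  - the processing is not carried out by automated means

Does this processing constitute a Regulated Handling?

Under section 8: the controller is established outside the jurisdiction? yes; the processing involves systematic monitoring of a public area? yes; the processing is necessary for the performance of a contract? no — 2 of 3 hold (need ≥2) → satisfied.
Under section 3: the processing is not necessary for the performance of a contract? yes; and the recipient is not in a country with an adequacy finding? yes. So the processing is a Class-S Operation.
Under section 4: Excluded Activity (section 8)? yes; or Class-S Operation (section 3)? yes. So the processing is a Covered Handling.
Under section 1: the processing is necessary for the performance of a contract? no; and the controller is established outside the jurisdiction? yes. So the processing is not a Qualifying Handling.
Under section 12: the recipient is in a country with an adequacy finding? no; and the processing is carried out by automated means? no. So the processing is not a Restricted Disclosure.
Under section 2: not a Qualifying Handling (section 1)? yes; or Restricted Disclosure (section 12)? no. So the processing is a Class-R Disclosure.
Under section 6: the data do not relate to criminal convictions? yes; and the data subjects have not given explicit consent? no. So the processing is not a Permitted Transfer.
Under section 13: Permitted Transfer (section 6)? no; the controller has appointed a data-protection officer? no; a data-protection impact assessment has been completed? no — 0 of 3 hold (need ≥2) → not satisfied.
Under section 9: not a Covered Handling (section 4)? no; or not a Class-R Disclosure (section 2)? no; or Tier V Processing (section 13)? no. So the processing is not a Regulated Handling.

No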